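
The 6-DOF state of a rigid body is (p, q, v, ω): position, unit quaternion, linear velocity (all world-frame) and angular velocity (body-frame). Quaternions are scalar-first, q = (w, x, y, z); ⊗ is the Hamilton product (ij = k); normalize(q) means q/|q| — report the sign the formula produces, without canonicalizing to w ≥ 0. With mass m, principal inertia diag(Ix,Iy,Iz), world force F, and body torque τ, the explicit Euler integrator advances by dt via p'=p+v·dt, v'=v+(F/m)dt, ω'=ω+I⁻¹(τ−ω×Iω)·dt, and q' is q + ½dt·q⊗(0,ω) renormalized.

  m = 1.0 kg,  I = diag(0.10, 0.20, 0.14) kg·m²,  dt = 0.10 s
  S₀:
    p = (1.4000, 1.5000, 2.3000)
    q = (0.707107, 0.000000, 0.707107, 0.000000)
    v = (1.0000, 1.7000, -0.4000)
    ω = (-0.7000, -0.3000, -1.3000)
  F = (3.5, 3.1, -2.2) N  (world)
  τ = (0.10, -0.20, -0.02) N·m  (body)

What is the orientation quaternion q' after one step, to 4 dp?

q⊗(0,ω) = (0.2121321, -1.4142140, -0.2121321, -0.4242642)
q' = normalize(q + ½dt·q⊗(0,ω)) = (0.7157, -0.0705, 0.6945, -0.0212)

q' = (0.7157, -0.0705, 0.6945, -0.0212)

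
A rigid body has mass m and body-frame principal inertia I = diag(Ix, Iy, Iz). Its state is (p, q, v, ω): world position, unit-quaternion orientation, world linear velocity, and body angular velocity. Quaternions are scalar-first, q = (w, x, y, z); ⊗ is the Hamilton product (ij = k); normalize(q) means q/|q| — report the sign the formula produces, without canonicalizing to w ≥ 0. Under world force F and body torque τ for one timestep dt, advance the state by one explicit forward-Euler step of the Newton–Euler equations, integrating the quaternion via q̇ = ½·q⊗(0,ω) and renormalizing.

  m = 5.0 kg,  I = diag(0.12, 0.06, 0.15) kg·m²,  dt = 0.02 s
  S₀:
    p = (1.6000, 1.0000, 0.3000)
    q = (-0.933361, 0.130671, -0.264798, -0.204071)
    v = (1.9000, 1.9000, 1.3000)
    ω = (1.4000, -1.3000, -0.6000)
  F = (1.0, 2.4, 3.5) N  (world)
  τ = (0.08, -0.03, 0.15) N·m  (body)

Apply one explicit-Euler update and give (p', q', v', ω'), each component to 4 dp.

p + v·dt = (1.6380, 1.0380, 0.3260)
v' = v + a·dt = (1.9040, 1.9096, 1.3140)
(τ − ω×Iω)/I = (0.0817, -0.9200, 0.2720)
ω + α·dt = (1.4016, -1.3184, -0.5946)
Hamilton product q⊗(0,ω) = (-0.6496194, -1.4131189, 1.0060725, 0.7608615)
q + ½dt·q⊗(0,ω), renormalized = (-0.9397, 0.1165, -0.2547, -0.1964)

p' = (1.6380, 1.0380, 0.3260)
q' = (-0.9397, 0.1165, -0.2547, -0.1964)
v' = (1.9040, 1.9096, 1.3140)
ω' = (1.4016, -1.3184, -0.5946)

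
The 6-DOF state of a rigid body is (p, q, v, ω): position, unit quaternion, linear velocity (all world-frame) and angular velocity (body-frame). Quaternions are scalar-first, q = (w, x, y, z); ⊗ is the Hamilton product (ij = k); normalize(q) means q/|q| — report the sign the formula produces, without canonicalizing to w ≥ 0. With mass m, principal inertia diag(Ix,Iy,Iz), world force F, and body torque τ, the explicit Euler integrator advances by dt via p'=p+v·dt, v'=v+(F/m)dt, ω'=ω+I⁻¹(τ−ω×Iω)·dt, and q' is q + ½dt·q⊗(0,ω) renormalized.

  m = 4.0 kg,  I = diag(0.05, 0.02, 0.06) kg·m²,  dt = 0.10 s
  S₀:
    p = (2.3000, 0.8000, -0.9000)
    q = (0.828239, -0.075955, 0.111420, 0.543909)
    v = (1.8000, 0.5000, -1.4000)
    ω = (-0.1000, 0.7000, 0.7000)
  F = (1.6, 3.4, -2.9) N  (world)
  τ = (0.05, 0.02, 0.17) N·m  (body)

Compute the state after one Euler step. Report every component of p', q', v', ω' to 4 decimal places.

precession coupling ω×(Iω) = (0.0196, 0.0007, 0.0021)
α = I⁻¹(τ − ω×Iω) = (0.6080, 0.9650, 2.7983)
ω + α·dt = (-0.0392, 0.7965, 0.9798)
Hamilton product q⊗(0,ω) = (-0.4663258, -0.3855662, 0.5785449, 0.5377408)
updated quaternion q' = (0.8039, -0.0951, 0.1402, 0.5701)
linear accel F/m = (0.4000, 0.8500, -0.7250)
new position p' = (2.4800, 0.8500, -1.0400)
v' = v + a·dt = (1.8400, 0.5850, -1.4725)

p' = (2.4800, 0.8500, -1.0400)
q' = (0.8039, -0.0951, 0.1402, 0.5701)
v' = (1.8400, 0.5850, -1.4725)
ω' = (-0.0392, 0.7965, 0.9798)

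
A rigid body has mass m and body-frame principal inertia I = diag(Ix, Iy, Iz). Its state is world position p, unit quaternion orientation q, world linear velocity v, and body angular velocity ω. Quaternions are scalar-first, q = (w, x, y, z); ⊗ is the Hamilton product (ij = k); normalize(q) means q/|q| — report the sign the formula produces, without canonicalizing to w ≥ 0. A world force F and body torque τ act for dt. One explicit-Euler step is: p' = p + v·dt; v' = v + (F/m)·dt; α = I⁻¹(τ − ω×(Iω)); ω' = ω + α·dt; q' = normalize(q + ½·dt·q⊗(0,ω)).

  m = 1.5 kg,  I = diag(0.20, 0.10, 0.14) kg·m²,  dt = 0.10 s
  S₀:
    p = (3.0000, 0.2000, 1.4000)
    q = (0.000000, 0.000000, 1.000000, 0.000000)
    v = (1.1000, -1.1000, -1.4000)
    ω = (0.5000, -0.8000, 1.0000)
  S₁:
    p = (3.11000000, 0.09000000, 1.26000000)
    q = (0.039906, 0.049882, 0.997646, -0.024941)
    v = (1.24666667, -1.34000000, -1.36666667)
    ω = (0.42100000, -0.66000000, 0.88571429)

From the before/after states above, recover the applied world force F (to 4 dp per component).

velocity change Δv = (0.14666667, -0.24000000, 0.03333333)
m·(v₁−v₀)/dt = (2.2000, -3.6000, 0.5000)

F = (2.2000, -3.6000, 0.5000)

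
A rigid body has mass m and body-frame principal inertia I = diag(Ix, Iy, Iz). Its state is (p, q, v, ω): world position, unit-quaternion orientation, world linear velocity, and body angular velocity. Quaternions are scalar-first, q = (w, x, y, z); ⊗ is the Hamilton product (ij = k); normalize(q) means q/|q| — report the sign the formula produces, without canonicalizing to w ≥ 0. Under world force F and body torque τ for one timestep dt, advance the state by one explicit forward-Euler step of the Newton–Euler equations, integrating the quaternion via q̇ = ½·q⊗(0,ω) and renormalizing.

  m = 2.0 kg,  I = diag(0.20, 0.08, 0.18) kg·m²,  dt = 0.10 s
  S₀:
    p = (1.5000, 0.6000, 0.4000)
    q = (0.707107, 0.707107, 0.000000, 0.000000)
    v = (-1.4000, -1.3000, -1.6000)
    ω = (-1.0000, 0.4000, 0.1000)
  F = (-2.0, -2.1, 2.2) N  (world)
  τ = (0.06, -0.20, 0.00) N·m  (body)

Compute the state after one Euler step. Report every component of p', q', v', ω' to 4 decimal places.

p' = (1.3600, 0.4700, 0.2400)
q' = (0.7414, 0.6708, 0.0106, 0.0177)
v' = (-1.5000, -1.4050, -1.4900)
ω' = (-0.9720, 0.1525, 0.0733)

p + v·dt = (1.3600, 0.4700, 0.2400)
v' = v + a·dt = (-1.5000, -1.4050, -1.4900)
ω×(Iω) gyroscopic = (0.0040, -0.0020, 0.0480)
angular accel α = (0.2800, -2.4750, -0.2667)
ω' = ω + α·dt = (-0.9720, 0.1525, 0.0733)
Hamilton product q⊗(0,ω) = (0.7071070, -0.7071070, 0.2121321, 0.3535535)
updated quaternion q' = (0.7414, 0.6708, 0.0106, 0.0177)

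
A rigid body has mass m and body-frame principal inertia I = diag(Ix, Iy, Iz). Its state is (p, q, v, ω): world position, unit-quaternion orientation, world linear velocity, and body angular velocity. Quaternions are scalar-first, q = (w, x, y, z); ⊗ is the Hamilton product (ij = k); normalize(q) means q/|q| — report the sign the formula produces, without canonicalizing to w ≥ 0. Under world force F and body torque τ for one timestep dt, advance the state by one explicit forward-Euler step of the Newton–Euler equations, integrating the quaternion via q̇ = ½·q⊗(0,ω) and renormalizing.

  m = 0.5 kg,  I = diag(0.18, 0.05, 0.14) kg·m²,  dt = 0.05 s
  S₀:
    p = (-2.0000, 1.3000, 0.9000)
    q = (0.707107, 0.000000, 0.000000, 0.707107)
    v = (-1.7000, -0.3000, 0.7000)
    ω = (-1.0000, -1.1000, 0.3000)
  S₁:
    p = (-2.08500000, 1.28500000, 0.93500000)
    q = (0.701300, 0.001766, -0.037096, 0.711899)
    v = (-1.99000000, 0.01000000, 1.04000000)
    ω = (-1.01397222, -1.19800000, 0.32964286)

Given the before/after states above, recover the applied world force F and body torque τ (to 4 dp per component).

F = (-2.9000, 3.1000, 3.4000)
τ = (-0.0800, -0.1100, -0.0600)

velocity change Δv = (-0.29000000, 0.31000000, 0.34000000)
F = m·Δv/dt = (-2.9000, 3.1000, 3.4000)
ω₁ − ω₀ = (-0.01397222, -0.09800000, 0.02964286)
τ = I·(Δω/dt) + ω₀×(Iω₀) = (-0.0800, -0.1100, -0.0600)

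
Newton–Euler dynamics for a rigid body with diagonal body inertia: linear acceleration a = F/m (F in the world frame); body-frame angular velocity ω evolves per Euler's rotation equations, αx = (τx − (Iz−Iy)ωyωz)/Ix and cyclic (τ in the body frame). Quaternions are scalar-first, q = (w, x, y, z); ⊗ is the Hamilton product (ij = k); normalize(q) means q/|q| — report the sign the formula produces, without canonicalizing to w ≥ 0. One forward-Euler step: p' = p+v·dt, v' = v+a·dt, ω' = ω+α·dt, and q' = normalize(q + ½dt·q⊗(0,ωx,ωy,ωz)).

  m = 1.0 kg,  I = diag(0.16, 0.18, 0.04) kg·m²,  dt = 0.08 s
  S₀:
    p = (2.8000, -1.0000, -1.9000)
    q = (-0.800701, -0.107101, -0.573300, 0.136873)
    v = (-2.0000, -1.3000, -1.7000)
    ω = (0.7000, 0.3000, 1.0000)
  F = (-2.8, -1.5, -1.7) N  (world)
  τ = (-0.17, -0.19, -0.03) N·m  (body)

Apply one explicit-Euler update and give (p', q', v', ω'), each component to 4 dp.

gyro term ω×Iω = (-0.0420, 0.0840, 0.0042)
angular accel α = (-0.8000, -1.5222, -0.8550)
ω + α·dt = (0.6360, 0.1782, 0.9316)
2q̇ = q⊗(0,ω) = (0.1100877, -1.1748526, -0.0372982, -0.4315213)
q + ½dt·q⊗(0,ω), renormalized = (-0.7953, -0.1539, -0.5741, 0.1195)
linear accel F/m = (-2.8000, -1.5000, -1.7000)
p' = p + v·dt = (2.6400, -1.1040, -2.0360)
v' = v + a·dt = (-2.2240, -1.4200, -1.8360)

p' = (2.6400, -1.1040, -2.0360)
q' = (-0.7953, -0.1539, -0.5741, 0.1195)
v' = (-2.2240, -1.4200, -1.8360)
ω' = (0.6360, 0.1782, 0.9316)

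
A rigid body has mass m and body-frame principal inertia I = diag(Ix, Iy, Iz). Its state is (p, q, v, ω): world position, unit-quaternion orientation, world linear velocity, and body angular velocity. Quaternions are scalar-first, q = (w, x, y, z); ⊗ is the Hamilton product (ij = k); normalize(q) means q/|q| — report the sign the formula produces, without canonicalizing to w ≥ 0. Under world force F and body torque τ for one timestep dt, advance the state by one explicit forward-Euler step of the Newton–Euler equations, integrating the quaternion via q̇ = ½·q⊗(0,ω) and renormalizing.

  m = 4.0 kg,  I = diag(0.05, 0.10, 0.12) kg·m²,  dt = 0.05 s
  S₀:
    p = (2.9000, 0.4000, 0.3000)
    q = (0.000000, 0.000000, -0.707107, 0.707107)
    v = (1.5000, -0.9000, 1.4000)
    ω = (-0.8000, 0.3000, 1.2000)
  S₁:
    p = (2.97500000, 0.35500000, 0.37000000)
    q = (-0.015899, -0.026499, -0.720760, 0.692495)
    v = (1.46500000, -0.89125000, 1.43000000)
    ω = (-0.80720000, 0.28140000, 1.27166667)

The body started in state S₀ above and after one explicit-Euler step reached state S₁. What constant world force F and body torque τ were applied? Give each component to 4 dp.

F = (-2.8000, 0.7000, 2.4000)
τ = (0.0000, 0.0300, 0.1600)

ω₁ − ω₀ = (-0.00720000, -0.01860000, 0.07166667)
precession coupling = (0.0072, 0.0672, -0.0120)
I·α + gyro = (0.0000, 0.0300, 0.1600)
v₁ − v₀ = (-0.03500000, 0.00875000, 0.03000000)
m·(v₁−v₀)/dt = (-2.8000, 0.7000, 2.4000)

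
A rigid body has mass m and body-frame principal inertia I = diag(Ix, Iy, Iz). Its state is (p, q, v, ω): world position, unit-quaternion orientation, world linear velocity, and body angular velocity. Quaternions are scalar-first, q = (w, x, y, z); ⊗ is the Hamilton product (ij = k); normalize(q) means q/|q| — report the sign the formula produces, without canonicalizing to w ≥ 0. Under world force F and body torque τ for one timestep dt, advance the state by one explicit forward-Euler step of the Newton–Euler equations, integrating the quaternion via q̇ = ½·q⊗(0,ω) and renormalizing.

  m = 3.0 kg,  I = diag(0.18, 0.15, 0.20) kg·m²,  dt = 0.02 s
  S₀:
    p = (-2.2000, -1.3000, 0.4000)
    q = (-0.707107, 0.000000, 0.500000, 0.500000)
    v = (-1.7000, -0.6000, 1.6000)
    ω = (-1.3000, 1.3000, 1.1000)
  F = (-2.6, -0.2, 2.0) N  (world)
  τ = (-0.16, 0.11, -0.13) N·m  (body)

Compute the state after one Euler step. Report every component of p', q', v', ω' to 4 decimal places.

p' = (-2.2340, -1.3120, 0.4320)
q' = (-0.7189, 0.0082, 0.4842, 0.4986)
v' = (-1.7173, -0.6013, 1.6133)
ω' = (-1.3257, 1.3109, 1.0819)

a = (-0.8667, -0.0667, 0.6667)
p + v·dt = (-2.2340, -1.3120, 0.4320)
v' = v + a·dt = (-1.7173, -0.6013, 1.6133)
ω×(Iω) gyroscopic = (0.0715, 0.0286, 0.0507)
(τ − ω×Iω)/I = (-1.2861, 0.5427, -0.9035)
new body rate ω' = (-1.3257, 1.3109, 1.0819)
Hamilton product q⊗(0,ω) = (-1.2000000, 0.8192391, -1.5692391, -0.1278177)
q + ½dt·q⊗(0,ω), renormalized = (-0.7189, 0.0082, 0.4842, 0.4986)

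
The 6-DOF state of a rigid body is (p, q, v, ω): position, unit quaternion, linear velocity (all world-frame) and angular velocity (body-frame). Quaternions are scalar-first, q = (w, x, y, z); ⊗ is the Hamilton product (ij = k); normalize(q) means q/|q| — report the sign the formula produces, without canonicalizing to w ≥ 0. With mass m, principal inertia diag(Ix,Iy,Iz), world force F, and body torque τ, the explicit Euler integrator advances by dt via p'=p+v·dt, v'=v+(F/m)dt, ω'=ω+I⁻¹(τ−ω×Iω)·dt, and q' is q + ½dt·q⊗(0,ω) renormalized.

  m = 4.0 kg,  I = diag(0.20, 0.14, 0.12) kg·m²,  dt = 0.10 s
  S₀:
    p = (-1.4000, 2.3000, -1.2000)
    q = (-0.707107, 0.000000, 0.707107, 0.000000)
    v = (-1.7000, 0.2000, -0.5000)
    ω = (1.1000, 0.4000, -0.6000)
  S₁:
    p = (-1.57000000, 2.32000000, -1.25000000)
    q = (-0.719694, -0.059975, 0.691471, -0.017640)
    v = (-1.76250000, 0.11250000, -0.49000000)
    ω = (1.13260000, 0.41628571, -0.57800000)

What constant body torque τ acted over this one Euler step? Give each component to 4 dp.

τ = (0.0700, -0.0300, 0.0000)

ω₁ − ω₀ = (0.03260000, 0.01628571, 0.02200000)
τ = I·(Δω/dt) + ω₀×(Iω₀) = (0.0700, -0.0300, 0.0000)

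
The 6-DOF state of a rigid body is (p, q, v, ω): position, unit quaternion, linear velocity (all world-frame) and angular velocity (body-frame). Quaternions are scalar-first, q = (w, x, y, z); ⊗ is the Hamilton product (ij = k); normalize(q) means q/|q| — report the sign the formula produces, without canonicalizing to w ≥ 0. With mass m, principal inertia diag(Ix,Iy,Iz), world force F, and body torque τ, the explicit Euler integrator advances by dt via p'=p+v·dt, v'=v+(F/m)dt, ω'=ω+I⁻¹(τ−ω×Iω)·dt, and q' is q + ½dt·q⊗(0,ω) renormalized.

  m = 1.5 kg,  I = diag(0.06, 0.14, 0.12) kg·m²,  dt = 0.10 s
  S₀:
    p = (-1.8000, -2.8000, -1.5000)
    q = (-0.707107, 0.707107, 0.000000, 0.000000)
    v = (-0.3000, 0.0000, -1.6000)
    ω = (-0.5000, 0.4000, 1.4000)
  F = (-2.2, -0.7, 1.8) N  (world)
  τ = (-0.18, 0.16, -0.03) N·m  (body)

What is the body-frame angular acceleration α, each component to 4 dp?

precession coupling ω×(Iω) = (-0.0112, 0.0420, -0.0160)
α = I⁻¹(τ − ω×Iω) = (-2.8133, 0.8429, -0.1167)

α = (-2.8133, 0.8429, -0.1167)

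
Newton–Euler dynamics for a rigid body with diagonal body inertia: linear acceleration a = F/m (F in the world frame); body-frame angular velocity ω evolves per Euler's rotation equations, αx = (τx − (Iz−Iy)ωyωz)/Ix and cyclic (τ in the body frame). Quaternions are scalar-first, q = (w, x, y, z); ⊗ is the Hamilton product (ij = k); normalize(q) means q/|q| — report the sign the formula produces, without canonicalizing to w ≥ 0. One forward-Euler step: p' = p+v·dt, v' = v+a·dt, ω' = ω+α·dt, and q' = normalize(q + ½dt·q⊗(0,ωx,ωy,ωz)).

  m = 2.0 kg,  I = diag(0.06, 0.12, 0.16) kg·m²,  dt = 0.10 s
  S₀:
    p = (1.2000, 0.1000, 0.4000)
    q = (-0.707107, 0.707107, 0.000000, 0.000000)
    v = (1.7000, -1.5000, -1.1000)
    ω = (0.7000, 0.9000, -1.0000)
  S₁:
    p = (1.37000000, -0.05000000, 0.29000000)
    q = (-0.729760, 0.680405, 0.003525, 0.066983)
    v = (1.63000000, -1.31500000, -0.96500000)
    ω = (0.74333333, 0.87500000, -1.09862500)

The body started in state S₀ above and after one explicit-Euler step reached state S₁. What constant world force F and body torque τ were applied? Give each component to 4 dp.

ω₁ − ω₀ = (0.04333333, -0.02500000, -0.09862500)
ω₀×(Iω₀) = (-0.0360, 0.0700, 0.0378)
τ = I·(Δω/dt) + ω₀×(Iω₀) = (-0.0100, 0.0400, -0.1200)
Δv = v₁−v₀ = (-0.07000000, 0.18500000, 0.13500000)
m·(v₁−v₀)/dt = (-1.4000, 3.7000, 2.7000)

F = (-1.4000, 3.7000, 2.7000)
τ = (-0.0100, 0.0400, -0.1200)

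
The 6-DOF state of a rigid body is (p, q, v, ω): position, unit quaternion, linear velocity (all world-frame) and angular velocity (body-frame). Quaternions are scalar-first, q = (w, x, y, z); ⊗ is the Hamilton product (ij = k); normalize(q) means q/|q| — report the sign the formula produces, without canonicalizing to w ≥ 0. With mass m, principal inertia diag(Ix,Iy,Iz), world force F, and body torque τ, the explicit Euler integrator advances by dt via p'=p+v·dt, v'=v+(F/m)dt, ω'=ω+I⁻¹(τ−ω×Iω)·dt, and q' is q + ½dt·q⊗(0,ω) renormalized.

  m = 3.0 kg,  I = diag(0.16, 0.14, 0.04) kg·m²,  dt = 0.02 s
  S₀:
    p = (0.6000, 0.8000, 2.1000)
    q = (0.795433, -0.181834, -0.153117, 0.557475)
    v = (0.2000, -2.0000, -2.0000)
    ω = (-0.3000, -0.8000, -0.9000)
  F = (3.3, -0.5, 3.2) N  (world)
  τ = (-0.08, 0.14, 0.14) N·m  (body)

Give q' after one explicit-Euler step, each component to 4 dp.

q⊗(0,ω) = (0.3246837, 0.3451554, -0.9672395, -0.6163576)
updated quaternion q' = (0.7986, -0.1784, -0.1628, 0.5513)

q' = (0.7986, -0.1784, -0.1628, 0.5513)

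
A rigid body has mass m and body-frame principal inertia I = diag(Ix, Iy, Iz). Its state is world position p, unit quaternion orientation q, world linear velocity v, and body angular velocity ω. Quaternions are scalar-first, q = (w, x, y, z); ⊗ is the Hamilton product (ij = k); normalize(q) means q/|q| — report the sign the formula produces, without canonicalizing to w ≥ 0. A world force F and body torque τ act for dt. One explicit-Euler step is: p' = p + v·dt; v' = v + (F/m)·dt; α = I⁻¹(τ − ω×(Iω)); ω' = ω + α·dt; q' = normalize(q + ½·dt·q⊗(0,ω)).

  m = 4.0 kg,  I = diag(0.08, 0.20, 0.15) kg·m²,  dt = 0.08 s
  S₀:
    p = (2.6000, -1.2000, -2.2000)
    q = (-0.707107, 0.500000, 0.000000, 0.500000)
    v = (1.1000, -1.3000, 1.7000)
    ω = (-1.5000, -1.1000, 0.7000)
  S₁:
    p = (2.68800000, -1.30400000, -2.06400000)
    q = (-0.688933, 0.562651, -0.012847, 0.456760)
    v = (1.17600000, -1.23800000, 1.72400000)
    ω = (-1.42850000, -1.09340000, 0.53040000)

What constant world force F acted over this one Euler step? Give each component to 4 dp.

v₁ − v₀ = (0.07600000, 0.06200000, 0.02400000)
applied force F = (3.8000, 3.1000, 1.2000)

F = (3.8000, 3.1000, 1.2000)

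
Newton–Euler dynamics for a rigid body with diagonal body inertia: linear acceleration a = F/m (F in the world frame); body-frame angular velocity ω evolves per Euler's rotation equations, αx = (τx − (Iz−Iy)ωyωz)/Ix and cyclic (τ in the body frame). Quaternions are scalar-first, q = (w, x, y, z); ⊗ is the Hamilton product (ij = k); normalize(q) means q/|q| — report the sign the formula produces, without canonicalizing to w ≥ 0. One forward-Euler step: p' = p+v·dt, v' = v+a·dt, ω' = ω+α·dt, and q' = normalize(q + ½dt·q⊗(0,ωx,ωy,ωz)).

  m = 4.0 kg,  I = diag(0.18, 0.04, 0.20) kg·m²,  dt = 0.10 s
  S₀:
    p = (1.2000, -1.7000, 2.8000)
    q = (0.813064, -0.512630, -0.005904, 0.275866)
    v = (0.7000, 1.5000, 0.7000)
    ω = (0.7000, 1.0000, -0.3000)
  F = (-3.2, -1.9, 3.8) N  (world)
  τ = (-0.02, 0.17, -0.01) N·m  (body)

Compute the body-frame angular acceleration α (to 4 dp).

α = (0.1556, 4.1450, 0.4400)

precession coupling ω×(Iω) = (-0.0480, 0.0042, -0.0980)
angular accel α = (0.1556, 4.1450, 0.4400)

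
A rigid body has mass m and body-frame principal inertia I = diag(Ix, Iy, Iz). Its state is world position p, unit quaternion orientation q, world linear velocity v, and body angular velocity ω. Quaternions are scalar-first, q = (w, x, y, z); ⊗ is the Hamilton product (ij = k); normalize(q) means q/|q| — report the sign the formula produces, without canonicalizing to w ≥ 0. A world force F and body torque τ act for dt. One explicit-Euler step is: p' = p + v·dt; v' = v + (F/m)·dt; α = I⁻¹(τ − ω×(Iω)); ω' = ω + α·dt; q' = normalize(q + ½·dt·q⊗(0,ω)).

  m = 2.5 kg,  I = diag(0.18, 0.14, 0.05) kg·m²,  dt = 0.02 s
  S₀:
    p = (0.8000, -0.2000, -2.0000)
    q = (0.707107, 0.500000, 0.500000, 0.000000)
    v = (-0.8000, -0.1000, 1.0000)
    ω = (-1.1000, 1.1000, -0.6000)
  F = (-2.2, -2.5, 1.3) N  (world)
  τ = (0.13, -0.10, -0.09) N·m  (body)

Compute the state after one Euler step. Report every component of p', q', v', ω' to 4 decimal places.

p' = (0.7840, -0.2020, -1.9800)
q' = (0.7070, 0.4892, 0.5107, 0.0068)
v' = (-0.8176, -0.1200, 1.0104)
ω' = (-1.0922, 1.0735, -0.6554)

(τ − ω×Iω)/I = (0.3922, -1.3271, -2.7680)
new body rate ω' = (-1.0922, 1.0735, -0.6554)
Hamilton product q⊗(0,ω) = (0.0000000, -1.0778177, 1.0778177, 0.6757358)
q' = normalize(q + ½dt·q⊗(0,ω)) = (0.7070, 0.4892, 0.5107, 0.0068)
p' = p + v·dt = (0.7840, -0.2020, -1.9800)
v' = v + a·dt = (-0.8176, -0.1200, 1.0104)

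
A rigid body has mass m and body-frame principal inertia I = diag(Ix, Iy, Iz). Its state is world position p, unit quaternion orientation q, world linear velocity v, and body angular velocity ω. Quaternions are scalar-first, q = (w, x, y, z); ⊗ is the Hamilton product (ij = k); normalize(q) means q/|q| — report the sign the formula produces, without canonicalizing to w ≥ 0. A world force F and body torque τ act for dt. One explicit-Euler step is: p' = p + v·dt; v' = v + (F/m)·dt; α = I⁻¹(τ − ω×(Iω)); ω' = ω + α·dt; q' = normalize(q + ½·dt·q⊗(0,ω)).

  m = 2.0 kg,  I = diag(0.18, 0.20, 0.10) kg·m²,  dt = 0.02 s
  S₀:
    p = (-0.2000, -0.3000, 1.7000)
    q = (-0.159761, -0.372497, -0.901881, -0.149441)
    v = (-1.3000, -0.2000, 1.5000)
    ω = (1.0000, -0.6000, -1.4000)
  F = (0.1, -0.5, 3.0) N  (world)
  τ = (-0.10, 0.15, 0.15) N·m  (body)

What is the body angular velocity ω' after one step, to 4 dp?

ω' = (0.9982, -0.5738, -1.3676)

(τ − ω×Iω)/I = (-0.0889, 1.3100, 1.6200)
new body rate ω' = (0.9982, -0.5738, -1.3676)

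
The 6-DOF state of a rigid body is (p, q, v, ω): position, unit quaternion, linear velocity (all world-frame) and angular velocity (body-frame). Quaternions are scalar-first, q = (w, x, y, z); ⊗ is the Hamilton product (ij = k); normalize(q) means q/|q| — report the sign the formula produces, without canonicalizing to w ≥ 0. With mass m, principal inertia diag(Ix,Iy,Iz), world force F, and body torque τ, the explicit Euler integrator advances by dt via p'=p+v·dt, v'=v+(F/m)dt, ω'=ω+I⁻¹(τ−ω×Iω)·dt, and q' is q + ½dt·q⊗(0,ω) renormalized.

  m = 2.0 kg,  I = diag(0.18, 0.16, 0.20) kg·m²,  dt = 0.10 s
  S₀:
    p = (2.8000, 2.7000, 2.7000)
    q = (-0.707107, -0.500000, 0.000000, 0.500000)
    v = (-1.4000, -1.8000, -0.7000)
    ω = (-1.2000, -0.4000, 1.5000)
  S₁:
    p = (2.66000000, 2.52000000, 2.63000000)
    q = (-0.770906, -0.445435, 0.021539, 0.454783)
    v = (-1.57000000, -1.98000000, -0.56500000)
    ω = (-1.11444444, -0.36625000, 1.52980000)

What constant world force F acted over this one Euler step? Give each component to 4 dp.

F = (-3.4000, -3.6000, 2.7000)

velocity change Δv = (-0.17000000, -0.18000000, 0.13500000)
F = m·Δv/dt = (-3.4000, -3.6000, 2.7000)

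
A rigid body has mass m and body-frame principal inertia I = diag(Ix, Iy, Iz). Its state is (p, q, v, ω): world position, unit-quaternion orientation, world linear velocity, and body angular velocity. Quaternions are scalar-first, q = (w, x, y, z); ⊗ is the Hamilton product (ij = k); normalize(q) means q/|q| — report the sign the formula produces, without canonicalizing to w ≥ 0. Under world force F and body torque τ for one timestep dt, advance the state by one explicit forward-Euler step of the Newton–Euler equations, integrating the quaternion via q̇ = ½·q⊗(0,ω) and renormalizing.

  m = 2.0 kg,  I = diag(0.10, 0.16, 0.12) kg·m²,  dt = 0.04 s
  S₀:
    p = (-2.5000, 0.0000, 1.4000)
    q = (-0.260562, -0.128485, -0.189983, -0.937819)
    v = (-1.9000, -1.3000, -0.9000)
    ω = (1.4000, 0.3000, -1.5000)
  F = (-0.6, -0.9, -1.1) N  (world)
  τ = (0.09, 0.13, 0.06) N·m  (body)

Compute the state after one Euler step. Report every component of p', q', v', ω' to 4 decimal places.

p' = (-2.5760, -0.0520, 1.3640)
q' = (-0.2837, -0.1243, -0.2215, -0.9247)
v' = (-1.9120, -1.3180, -0.9220)
ω' = (1.4288, 0.3220, -1.4884)

linear accel F/m = (-0.3000, -0.4500, -0.5500)
new position p' = (-2.5760, -0.0520, 1.3640)
new velocity v' = (-1.9120, -1.3180, -0.9220)
gyro term ω×Iω = (0.0180, 0.0420, 0.0252)
α = I⁻¹(τ − ω×Iω) = (0.7200, 0.5500, 0.2900)
ω + α·dt = (1.4288, 0.3220, -1.4884)
Hamilton product q⊗(0,ω) = (-1.1698546, 0.2015334, -1.5838427, 0.6182737)
q' = normalize(q + ½dt·q⊗(0,ω)) = (-0.2837, -0.1243, -0.2215, -0.9247)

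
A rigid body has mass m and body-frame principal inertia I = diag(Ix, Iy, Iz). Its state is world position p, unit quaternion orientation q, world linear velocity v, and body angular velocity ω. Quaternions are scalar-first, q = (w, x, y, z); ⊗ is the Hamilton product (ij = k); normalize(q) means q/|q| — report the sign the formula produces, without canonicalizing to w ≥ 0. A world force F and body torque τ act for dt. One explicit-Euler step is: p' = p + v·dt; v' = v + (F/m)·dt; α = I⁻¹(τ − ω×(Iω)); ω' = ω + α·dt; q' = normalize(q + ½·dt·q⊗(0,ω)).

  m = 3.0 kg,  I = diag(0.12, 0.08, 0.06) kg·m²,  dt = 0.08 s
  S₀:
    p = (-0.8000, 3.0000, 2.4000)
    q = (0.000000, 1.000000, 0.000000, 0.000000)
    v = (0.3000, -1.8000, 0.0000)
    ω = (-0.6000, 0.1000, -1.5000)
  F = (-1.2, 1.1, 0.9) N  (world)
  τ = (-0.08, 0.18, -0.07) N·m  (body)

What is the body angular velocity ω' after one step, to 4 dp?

ω×(Iω) gyroscopic = (0.0030, 0.0540, 0.0024)
(τ − ω×Iω)/I = (-0.6917, 1.5750, -1.2067)
ω' = ω + α·dt = (-0.6553, 0.2260, -1.5965)

ω' = (-0.6553, 0.2260, -1.5965)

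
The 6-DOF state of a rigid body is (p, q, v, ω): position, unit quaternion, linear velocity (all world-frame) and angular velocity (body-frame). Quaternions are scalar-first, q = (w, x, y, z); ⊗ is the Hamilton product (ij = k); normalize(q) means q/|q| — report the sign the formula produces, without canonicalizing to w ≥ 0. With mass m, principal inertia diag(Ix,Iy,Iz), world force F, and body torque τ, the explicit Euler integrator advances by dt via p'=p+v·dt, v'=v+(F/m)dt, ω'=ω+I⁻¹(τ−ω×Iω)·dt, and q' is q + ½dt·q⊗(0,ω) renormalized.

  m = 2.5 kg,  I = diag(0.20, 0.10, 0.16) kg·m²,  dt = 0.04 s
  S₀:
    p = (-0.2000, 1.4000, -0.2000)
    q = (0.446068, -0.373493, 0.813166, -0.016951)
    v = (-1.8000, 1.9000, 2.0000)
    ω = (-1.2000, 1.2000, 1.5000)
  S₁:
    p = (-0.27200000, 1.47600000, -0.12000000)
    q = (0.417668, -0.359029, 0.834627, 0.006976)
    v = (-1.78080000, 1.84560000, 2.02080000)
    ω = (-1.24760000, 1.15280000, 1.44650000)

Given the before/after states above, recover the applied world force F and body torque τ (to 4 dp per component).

rate change Δω = (-0.04760000, -0.04720000, -0.05350000)
τ = I·(Δω/dt) + ω₀×(Iω₀) = (-0.1300, -0.1900, -0.0700)
velocity change Δv = (0.01920000, -0.05440000, 0.02080000)
applied force F = (1.2000, -3.4000, 1.3000)

F = (1.2000, -3.4000, 1.3000)
τ = (-0.1300, -0.1900, -0.0700)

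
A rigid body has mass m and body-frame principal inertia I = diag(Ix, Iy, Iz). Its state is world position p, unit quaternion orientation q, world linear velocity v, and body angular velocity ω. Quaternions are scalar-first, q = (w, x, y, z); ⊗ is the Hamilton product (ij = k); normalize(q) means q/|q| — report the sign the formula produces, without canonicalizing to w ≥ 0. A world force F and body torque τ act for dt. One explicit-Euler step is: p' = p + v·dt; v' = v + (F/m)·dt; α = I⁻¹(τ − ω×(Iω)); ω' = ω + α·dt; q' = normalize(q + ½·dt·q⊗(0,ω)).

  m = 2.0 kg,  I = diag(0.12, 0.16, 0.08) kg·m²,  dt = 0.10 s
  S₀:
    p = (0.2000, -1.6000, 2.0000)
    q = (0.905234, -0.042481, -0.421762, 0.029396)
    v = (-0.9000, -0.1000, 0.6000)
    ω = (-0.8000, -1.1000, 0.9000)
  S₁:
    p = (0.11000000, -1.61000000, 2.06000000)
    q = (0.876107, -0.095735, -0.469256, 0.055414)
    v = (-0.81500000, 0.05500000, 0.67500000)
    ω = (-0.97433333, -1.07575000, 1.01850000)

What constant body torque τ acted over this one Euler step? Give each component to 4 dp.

rate change Δω = (-0.17433333, 0.02425000, 0.11850000)
I·α + gyro = (-0.1300, 0.0100, 0.1300)

τ = (-0.1300, 0.0100, 0.1300)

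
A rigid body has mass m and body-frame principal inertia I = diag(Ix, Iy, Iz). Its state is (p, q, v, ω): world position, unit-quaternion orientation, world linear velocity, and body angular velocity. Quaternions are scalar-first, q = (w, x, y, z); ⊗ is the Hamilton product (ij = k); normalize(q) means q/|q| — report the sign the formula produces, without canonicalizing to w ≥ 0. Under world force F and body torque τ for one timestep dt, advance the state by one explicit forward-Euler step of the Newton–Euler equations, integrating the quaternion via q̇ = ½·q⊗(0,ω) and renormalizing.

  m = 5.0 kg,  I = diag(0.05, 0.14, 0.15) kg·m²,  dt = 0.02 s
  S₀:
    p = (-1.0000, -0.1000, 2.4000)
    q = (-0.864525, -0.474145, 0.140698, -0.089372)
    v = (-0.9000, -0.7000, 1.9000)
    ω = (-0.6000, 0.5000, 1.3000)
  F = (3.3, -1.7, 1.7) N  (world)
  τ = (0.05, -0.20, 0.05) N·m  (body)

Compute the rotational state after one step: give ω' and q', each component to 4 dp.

ω' = (-0.5826, 0.4603, 1.3103)
q' = (-0.8668, -0.4666, 0.1431, -0.1021)

(τ − ω×Iω)/I = (0.8700, -1.9857, 0.5133)
new body rate ω' = (-0.5826, 0.4603, 1.3103)
q⊗(0,ω) = (-0.2386524, 0.7463084, 0.2377492, -1.2765362)
updated quaternion q' = (-0.8668, -0.4666, 0.1431, -0.1021)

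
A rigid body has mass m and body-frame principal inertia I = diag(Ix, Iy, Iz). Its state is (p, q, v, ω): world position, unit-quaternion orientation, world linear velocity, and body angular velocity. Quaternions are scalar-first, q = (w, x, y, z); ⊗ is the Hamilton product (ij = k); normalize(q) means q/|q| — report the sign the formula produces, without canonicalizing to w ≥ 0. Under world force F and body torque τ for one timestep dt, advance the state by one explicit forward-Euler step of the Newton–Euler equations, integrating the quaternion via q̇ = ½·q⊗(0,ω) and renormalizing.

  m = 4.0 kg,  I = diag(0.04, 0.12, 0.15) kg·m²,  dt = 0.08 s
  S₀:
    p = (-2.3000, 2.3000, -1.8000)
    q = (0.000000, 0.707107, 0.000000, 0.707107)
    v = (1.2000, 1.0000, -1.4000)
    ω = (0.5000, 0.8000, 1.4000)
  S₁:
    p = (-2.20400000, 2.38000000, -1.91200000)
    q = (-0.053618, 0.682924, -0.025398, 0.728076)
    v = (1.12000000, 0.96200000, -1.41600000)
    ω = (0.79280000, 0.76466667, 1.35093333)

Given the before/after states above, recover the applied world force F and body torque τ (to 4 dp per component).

Δω = ω₁−ω₀ = (0.29280000, -0.03533333, -0.04906667)
ω₀×(Iω₀) = (0.0336, -0.0770, 0.0320)
τ = I·(Δω/dt) + ω₀×(Iω₀) = (0.1800, -0.1300, -0.0600)
Δv = v₁−v₀ = (-0.08000000, -0.03800000, -0.01600000)
F = m·Δv/dt = (-4.0000, -1.9000, -0.8000)

F = (-4.0000, -1.9000, -0.8000)
τ = (0.1800, -0.1300, -0.0600)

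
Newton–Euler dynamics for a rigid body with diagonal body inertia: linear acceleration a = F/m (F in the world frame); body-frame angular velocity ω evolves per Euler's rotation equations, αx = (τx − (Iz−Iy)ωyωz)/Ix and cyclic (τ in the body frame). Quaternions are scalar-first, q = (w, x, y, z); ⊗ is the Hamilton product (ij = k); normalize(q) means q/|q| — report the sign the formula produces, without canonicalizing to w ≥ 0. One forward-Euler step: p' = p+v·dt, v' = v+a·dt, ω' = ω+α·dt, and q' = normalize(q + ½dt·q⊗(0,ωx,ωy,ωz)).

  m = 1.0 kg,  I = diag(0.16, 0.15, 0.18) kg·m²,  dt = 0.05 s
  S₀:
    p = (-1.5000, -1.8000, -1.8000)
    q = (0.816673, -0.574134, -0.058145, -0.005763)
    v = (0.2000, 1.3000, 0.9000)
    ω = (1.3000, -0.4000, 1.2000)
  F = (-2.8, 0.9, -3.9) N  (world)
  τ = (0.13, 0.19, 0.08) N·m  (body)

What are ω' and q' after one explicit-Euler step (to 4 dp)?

ω' = (1.3451, -0.3263, 1.2208)
q' = (0.8341, -0.5488, -0.0492, 0.0263)

ω×(Iω) gyroscopic = (-0.0144, -0.0312, 0.0052)
angular accel α = (0.9025, 1.4747, 0.4156)
ω' = ω + α·dt = (1.3451, -0.3263, 1.2208)
Hamilton product q⊗(0,ω) = (0.7300318, 0.9895957, 0.3547997, 1.2852497)
q' = normalize(q + ½dt·q⊗(0,ω)) = (0.8341, -0.5488, -0.0492, 0.0263)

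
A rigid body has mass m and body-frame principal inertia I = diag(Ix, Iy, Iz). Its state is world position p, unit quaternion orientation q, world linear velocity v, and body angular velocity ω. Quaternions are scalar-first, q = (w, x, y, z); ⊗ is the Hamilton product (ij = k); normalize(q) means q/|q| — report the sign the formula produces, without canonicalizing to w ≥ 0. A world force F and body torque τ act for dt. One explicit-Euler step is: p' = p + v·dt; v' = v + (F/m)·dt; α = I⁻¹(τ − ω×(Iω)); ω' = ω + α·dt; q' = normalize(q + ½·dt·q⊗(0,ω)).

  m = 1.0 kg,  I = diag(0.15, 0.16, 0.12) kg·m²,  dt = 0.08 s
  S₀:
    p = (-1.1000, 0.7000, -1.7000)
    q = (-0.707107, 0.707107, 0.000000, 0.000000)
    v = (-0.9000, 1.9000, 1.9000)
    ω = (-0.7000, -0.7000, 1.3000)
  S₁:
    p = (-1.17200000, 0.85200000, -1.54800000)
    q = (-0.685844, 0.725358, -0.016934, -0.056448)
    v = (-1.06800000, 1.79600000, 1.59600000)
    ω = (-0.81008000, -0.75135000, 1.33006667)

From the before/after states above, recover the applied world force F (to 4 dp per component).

F = (-2.1000, -1.3000, -3.8000)

v₁ − v₀ = (-0.16800000, -0.10400000, -0.30400000)
F = m·Δv/dt = (-2.1000, -1.3000, -3.8000)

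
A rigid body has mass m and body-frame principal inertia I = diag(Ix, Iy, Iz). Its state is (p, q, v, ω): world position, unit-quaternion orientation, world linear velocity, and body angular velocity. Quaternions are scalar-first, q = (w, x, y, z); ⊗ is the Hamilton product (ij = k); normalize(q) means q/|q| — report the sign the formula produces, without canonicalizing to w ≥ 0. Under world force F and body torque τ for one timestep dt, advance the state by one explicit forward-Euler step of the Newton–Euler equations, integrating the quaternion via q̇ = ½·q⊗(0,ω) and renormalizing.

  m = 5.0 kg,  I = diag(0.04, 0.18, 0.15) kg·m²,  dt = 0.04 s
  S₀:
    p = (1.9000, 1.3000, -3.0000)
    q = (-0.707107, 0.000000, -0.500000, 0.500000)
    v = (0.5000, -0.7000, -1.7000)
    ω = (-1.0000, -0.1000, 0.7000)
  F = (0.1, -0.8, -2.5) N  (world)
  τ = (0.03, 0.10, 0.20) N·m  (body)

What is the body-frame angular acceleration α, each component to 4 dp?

α = (0.6975, 0.1278, 1.2400)

ω×(Iω) gyroscopic = (0.0021, 0.0770, 0.0140)
α = I⁻¹(τ − ω×Iω) = (0.6975, 0.1278, 1.2400)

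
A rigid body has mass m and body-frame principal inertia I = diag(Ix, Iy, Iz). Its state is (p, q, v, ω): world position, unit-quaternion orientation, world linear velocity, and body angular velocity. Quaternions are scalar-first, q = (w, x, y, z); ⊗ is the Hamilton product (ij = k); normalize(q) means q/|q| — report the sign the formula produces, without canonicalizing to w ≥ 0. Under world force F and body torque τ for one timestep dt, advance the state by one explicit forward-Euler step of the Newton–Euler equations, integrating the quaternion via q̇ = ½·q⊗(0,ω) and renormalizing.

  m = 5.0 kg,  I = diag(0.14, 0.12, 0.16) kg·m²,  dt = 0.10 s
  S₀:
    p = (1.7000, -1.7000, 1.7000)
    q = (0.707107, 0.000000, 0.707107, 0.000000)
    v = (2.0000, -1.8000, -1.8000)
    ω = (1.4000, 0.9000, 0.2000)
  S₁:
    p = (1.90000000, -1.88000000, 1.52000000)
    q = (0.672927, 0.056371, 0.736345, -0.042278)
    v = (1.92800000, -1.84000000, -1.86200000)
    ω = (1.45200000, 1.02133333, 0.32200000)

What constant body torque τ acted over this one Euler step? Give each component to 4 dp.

ω₁ − ω₀ = (0.05200000, 0.12133333, 0.12200000)
gyro term ω₀×Iω₀ = (0.0072, -0.0056, -0.0252)
I·α + gyro = (0.0800, 0.1400, 0.1700)

τ = (0.0800, 0.1400, 0.1700)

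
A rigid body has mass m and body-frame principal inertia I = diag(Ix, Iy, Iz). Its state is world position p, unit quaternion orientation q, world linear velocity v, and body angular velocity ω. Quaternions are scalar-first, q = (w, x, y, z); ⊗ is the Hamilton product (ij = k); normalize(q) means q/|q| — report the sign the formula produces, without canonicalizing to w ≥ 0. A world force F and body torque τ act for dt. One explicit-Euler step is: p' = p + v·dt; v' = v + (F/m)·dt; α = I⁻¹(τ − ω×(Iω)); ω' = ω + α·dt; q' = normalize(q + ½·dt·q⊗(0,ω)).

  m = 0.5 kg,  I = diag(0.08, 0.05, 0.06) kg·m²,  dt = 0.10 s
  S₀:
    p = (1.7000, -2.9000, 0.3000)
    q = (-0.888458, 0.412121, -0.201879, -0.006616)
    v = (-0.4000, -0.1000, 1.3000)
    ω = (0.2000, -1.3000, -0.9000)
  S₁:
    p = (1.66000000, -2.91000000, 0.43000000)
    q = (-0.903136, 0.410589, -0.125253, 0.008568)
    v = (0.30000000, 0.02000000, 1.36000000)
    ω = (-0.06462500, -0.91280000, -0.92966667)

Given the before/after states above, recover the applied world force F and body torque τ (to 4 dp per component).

ω₁ − ω₀ = (-0.26462500, 0.38720000, -0.02966667)
ω₀×(Iω₀) = (0.0117, -0.0036, 0.0078)
I·α + gyro = (-0.2000, 0.1900, -0.0100)
v₁ − v₀ = (0.70000000, 0.12000000, 0.06000000)
F = m·Δv/dt = (3.5000, 0.6000, 0.3000)

F = (3.5000, 0.6000, 0.3000)
τ = (-0.2000, 0.1900, -0.0100)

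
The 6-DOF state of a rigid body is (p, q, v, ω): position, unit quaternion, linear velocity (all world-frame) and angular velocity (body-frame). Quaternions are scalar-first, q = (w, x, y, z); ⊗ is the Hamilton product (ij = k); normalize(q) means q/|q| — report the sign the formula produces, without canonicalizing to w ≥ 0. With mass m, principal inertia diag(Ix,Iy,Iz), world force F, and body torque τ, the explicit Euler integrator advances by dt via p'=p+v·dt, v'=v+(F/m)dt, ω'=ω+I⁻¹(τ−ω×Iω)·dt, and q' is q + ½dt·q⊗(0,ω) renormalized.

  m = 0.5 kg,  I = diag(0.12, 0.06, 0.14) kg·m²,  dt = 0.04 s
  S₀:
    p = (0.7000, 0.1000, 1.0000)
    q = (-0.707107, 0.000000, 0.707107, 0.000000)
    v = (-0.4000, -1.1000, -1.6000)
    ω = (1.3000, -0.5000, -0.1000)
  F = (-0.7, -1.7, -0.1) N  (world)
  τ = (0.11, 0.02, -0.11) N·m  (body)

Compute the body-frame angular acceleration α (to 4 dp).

ω×(Iω) gyroscopic = (0.0040, 0.0026, 0.0390)
angular accel α = (0.8833, 0.2900, -1.0643)

α = (0.8833, 0.2900, -1.0643)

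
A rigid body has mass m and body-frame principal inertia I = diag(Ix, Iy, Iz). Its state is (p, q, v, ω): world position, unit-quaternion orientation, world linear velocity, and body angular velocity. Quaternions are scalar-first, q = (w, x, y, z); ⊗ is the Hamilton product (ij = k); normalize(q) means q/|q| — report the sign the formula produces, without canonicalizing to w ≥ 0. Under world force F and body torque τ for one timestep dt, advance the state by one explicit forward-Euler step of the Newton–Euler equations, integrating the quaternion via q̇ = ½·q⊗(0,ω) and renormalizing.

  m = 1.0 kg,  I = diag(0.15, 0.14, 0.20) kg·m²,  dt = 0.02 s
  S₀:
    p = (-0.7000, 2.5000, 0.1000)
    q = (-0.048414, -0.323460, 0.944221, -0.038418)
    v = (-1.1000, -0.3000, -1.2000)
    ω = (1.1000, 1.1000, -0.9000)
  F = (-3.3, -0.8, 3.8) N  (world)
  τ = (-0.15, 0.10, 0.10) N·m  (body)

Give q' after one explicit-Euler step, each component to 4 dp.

q' = (-0.0556, -0.3320, 0.9402, -0.0519)

q⊗(0,ω) = (-0.7174133, -0.8607945, -0.3866292, -1.3508765)
updated quaternion q' = (-0.0556, -0.3320, 0.9402, -0.0519)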